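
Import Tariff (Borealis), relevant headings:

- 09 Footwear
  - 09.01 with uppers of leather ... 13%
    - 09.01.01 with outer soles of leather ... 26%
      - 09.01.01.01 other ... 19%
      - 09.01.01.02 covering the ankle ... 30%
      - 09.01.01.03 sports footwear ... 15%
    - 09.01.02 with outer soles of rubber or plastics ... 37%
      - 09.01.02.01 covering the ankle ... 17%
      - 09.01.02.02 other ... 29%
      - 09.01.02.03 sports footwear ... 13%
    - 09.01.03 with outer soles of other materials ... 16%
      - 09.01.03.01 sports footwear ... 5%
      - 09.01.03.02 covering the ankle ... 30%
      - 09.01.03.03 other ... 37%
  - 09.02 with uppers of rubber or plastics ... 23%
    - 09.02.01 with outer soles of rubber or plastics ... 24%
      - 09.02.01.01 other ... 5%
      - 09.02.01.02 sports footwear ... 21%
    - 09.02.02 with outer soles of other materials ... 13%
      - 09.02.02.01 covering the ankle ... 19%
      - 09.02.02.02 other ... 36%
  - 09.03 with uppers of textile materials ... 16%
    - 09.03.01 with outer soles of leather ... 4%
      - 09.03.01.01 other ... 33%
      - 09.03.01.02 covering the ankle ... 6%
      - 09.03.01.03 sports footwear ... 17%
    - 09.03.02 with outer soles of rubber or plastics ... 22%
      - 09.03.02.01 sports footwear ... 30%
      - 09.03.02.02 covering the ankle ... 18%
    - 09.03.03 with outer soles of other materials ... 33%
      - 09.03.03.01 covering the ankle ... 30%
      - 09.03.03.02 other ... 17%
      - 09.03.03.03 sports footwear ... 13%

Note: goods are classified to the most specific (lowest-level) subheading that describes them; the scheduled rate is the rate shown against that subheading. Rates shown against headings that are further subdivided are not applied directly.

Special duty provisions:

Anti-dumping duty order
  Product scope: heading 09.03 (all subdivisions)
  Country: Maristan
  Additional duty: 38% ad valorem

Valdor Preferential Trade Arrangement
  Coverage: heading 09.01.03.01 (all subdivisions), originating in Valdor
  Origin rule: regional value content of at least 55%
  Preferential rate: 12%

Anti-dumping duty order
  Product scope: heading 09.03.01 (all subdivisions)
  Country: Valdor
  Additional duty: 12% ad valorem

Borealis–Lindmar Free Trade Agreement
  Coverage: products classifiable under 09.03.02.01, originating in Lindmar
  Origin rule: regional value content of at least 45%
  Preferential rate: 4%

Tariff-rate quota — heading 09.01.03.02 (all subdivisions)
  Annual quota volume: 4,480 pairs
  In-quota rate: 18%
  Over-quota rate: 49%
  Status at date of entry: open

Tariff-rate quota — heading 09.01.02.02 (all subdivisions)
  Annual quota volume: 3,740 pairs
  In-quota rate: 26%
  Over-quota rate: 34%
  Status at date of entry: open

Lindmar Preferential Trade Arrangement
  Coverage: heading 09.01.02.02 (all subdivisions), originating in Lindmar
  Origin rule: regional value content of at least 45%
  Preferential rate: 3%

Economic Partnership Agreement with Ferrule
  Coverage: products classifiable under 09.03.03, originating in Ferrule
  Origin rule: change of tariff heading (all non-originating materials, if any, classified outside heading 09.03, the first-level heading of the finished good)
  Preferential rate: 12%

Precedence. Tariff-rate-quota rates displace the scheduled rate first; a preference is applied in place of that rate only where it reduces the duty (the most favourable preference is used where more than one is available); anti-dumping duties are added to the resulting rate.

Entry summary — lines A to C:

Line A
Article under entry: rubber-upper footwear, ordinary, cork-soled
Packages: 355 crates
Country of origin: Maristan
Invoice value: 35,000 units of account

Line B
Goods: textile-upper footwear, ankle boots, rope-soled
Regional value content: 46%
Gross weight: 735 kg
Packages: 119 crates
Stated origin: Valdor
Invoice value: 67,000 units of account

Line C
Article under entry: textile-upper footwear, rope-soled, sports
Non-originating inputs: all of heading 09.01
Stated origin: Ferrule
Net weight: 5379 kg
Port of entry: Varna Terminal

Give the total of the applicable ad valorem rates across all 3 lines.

78%

Line A: rubber-upper → 09.02; cork-soled → 09.02.02; ordinary → 09.02.02.02. Scheduled 36%. No special measure applies. → 36%.
Line B: textile-upper → 09.03; rope-soled → 09.03.03; ankle boots → 09.03.03.01. Scheduled 30%. Valdor agreement on 09.01.03.01: 09.03.03.01 not covered. → 30%.
Line C: textile-upper → 09.03; rope-soled → 09.03.03; sports → 09.03.03.03. Scheduled 13%. Ferrule agreement on 09.03.03: CTH met → 12% available; preferential 12%. → 12%.
Sum: 36% + 30% + 12% = 78%.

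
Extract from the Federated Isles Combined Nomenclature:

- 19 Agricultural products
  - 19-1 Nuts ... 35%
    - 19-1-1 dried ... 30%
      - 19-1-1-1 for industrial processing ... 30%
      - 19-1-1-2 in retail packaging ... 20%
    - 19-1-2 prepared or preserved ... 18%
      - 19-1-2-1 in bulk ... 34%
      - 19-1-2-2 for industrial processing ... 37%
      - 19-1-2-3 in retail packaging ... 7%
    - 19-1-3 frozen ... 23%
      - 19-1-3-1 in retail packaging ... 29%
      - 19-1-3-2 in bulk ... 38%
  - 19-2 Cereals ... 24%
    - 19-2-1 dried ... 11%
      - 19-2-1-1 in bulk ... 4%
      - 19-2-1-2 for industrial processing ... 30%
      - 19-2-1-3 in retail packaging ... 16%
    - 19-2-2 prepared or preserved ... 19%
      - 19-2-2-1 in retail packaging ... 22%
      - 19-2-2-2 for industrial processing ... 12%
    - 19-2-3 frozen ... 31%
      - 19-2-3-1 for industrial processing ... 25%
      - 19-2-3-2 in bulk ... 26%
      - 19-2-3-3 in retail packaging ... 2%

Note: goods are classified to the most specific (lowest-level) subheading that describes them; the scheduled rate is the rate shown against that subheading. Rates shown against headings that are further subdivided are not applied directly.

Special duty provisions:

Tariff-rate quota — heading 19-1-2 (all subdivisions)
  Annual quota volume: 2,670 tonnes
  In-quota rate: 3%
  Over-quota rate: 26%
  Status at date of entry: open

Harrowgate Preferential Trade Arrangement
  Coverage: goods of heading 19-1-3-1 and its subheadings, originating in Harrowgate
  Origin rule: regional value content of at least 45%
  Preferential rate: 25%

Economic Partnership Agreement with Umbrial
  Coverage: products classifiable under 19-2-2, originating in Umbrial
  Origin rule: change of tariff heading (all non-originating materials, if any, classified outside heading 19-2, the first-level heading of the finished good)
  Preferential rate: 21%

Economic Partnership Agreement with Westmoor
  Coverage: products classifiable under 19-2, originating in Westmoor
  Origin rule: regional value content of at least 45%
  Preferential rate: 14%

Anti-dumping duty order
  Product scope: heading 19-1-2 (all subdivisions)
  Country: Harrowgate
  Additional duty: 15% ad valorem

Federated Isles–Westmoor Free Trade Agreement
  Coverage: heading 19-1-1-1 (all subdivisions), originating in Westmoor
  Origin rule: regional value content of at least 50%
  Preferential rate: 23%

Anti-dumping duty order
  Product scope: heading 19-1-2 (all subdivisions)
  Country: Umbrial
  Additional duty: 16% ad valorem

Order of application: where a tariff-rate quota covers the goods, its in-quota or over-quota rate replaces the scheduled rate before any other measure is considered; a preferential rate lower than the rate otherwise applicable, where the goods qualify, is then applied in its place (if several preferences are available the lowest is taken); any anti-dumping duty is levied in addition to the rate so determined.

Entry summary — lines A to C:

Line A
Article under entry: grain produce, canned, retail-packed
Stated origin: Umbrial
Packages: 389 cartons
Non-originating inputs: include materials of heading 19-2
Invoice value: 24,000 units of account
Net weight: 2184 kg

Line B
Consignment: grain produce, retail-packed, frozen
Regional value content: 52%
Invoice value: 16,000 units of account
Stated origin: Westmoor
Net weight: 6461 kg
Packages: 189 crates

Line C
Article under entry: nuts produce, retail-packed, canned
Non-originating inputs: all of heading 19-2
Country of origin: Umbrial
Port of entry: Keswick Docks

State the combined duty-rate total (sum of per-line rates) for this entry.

43%

Line A: grain → 19-2; canned → 19-2-2; retail-packed → 19-2-2-1. Scheduled 22%. Umbrial agreement on 19-2-2: CTH not met. → 22%.
Line B: grain → 19-2; frozen → 19-2-3; retail-packed → 19-2-3-3. Scheduled 2%. Westmoor agreement on 19-2: RVC ≥ 45% → 14% available; Westmoor agreement on 19-1-1-1: 19-2-3-3 not covered; preference 14% not lower than 2% → no reduction. → 2%.
Line C: nuts → 19-1; canned → 19-1-2; retail-packed → 19-1-2-3. Scheduled 7%. quota on 19-1-2 open → in-quota 3%; Umbrial agreement on 19-2-2: 19-1-2-3 not covered; anti-dumping (Umbrial, 19-1-2): +16%; total 3% + 16% = 19%. → 19%.
Sum: 22% + 2% + 19% = 43%.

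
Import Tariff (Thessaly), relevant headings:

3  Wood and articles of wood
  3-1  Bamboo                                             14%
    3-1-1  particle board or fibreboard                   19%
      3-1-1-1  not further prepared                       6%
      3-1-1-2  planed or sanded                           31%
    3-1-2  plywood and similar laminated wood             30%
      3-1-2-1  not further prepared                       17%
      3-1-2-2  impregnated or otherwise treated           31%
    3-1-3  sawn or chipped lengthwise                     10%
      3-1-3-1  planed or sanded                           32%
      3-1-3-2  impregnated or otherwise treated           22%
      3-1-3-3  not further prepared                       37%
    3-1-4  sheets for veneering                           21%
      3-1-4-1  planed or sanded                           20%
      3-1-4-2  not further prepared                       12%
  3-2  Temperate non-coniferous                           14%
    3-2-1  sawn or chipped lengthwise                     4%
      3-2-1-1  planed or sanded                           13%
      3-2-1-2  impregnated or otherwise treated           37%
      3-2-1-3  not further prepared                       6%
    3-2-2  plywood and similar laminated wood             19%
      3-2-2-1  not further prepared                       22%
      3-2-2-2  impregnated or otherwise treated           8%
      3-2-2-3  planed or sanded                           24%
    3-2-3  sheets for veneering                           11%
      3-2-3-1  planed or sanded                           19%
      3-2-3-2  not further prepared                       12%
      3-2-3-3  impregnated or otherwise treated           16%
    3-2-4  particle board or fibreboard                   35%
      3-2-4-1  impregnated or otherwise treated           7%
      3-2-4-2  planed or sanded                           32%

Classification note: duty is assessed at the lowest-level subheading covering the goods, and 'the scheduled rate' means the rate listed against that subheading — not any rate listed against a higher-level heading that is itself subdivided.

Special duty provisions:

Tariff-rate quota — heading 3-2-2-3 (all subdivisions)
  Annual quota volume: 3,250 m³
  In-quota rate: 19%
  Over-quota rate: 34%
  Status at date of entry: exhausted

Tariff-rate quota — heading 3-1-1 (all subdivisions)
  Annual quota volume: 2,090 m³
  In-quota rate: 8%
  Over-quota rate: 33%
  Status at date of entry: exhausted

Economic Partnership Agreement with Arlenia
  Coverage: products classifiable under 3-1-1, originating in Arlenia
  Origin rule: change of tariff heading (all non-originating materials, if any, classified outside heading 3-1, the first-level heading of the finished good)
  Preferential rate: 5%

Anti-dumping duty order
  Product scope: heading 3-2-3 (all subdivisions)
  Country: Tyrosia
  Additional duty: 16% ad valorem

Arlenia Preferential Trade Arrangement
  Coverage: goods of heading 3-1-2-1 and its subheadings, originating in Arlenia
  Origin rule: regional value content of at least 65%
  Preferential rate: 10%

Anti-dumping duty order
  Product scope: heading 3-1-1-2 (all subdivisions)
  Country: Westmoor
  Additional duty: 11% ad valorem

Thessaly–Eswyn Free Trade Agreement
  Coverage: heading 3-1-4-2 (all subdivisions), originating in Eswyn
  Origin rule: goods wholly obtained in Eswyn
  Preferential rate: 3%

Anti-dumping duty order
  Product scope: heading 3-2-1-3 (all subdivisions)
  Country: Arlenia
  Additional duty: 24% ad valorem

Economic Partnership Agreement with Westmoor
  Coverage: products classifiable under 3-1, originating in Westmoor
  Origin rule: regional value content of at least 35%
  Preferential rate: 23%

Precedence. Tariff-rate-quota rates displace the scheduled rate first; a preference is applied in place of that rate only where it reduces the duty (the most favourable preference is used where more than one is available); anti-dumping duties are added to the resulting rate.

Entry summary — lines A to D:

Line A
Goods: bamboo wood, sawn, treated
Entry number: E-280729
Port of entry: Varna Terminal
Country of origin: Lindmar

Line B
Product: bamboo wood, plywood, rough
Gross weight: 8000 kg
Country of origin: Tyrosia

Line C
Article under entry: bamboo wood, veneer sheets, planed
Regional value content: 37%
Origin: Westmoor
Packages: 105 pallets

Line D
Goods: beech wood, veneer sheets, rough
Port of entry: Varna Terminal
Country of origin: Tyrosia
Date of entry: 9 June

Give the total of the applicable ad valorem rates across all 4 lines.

Line A: bamboo → 3-1; sawn → 3-1-3; treated → 3-1-3-2. Scheduled 22%. No special measure applies. → 22%.
Line B: bamboo → 3-1; plywood → 3-1-2; rough → 3-1-2-1. Scheduled 17%. No special measure applies. → 17%.
Line C: bamboo → 3-1; veneer sheets → 3-1-4; planed → 3-1-4-1. Scheduled 20%. Westmoor agreement on 3-1: RVC ≥ 35% → 23% available; preference 23% not lower than 20% → no reduction. → 20%.
Line D: beech → 3-2; veneer sheets → 3-2-3; rough → 3-2-3-2. Scheduled 12%. anti-dumping (Tyrosia, 3-2-3): +16%; total 12% + 16% = 28%. → 28%.
Sum: 22% + 17% + 20% + 28% = 87%.

87%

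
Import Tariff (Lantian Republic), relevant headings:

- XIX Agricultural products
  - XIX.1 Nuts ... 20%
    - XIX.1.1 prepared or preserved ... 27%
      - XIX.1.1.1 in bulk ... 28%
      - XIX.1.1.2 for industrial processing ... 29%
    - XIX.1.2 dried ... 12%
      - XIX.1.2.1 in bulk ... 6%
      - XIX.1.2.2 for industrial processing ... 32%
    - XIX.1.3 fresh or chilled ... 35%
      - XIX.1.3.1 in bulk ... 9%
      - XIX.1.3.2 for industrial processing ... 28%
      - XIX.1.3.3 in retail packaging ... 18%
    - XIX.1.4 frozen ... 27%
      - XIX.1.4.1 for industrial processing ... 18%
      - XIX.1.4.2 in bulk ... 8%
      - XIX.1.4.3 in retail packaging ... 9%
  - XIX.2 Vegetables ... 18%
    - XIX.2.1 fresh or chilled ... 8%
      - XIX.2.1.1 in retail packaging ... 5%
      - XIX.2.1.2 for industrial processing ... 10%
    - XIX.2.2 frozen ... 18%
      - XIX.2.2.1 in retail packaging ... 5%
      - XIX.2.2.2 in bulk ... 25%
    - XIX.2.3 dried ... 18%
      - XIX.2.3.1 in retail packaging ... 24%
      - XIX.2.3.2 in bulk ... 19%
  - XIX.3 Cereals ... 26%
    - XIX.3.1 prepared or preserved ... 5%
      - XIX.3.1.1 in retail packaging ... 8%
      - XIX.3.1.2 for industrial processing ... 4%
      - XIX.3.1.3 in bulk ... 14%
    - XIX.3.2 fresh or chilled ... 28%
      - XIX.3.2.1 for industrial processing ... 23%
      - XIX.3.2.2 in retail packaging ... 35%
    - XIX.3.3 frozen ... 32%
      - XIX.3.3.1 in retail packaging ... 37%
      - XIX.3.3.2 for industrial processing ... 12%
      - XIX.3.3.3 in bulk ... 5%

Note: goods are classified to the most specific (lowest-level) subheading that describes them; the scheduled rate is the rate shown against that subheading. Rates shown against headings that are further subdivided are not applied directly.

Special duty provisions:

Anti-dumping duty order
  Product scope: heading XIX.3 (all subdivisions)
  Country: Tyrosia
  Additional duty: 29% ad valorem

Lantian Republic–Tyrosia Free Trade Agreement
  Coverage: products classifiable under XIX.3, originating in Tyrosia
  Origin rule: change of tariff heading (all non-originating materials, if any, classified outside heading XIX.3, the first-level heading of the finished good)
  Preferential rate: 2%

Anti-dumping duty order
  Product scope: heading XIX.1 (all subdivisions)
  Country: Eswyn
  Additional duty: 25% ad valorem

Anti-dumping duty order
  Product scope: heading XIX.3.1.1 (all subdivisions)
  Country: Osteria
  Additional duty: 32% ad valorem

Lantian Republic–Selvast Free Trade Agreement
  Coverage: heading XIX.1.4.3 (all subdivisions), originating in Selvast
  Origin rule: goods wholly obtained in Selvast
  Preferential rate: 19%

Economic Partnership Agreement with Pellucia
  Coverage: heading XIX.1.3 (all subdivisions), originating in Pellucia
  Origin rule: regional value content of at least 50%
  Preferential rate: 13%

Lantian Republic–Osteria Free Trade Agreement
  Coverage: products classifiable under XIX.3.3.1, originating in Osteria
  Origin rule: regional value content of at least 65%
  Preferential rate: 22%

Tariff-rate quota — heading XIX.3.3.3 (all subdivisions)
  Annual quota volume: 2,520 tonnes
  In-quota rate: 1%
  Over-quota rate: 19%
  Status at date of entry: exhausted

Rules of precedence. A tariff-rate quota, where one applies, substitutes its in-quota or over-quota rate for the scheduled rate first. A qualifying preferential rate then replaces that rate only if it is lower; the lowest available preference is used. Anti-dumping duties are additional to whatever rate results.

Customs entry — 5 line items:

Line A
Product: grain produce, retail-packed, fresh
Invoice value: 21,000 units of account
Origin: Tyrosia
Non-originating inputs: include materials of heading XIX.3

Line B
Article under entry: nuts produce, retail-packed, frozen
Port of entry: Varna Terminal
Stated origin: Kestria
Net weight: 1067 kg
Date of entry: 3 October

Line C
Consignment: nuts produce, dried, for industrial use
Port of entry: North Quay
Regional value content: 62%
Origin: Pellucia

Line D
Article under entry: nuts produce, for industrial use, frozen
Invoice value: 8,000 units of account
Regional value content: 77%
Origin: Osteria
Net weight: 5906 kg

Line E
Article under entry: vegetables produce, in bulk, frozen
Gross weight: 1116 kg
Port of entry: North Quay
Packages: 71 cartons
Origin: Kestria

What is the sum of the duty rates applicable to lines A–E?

Line A: grain → XIX.3; fresh → XIX.3.2; retail-packed → XIX.3.2.2. Scheduled 35%. Tyrosia agreement on XIX.3: CTH not met; anti-dumping (Tyrosia, XIX.3): +29%; total 35% + 29% = 64%. → 64%.
Line B: nuts → XIX.1; frozen → XIX.1.4; retail-packed → XIX.1.4.3. Scheduled 9%. No special measure applies. → 9%.
Line C: nuts → XIX.1; dried → XIX.1.2; for industrial use → XIX.1.2.2. Scheduled 32%. Pellucia agreement on XIX.1.3: XIX.1.2.2 not covered. → 32%.
Line D: nuts → XIX.1; frozen → XIX.1.4; for industrial use → XIX.1.4.1. Scheduled 18%. Osteria agreement on XIX.3.3.1: XIX.1.4.1 not covered. → 18%.
Line E: vegetables → XIX.2; frozen → XIX.2.2; in bulk → XIX.2.2.2. Scheduled 25%. No special measure applies. → 25%.
Sum: 64% + 9% + 32% + 18% + 25% = 148%.

148%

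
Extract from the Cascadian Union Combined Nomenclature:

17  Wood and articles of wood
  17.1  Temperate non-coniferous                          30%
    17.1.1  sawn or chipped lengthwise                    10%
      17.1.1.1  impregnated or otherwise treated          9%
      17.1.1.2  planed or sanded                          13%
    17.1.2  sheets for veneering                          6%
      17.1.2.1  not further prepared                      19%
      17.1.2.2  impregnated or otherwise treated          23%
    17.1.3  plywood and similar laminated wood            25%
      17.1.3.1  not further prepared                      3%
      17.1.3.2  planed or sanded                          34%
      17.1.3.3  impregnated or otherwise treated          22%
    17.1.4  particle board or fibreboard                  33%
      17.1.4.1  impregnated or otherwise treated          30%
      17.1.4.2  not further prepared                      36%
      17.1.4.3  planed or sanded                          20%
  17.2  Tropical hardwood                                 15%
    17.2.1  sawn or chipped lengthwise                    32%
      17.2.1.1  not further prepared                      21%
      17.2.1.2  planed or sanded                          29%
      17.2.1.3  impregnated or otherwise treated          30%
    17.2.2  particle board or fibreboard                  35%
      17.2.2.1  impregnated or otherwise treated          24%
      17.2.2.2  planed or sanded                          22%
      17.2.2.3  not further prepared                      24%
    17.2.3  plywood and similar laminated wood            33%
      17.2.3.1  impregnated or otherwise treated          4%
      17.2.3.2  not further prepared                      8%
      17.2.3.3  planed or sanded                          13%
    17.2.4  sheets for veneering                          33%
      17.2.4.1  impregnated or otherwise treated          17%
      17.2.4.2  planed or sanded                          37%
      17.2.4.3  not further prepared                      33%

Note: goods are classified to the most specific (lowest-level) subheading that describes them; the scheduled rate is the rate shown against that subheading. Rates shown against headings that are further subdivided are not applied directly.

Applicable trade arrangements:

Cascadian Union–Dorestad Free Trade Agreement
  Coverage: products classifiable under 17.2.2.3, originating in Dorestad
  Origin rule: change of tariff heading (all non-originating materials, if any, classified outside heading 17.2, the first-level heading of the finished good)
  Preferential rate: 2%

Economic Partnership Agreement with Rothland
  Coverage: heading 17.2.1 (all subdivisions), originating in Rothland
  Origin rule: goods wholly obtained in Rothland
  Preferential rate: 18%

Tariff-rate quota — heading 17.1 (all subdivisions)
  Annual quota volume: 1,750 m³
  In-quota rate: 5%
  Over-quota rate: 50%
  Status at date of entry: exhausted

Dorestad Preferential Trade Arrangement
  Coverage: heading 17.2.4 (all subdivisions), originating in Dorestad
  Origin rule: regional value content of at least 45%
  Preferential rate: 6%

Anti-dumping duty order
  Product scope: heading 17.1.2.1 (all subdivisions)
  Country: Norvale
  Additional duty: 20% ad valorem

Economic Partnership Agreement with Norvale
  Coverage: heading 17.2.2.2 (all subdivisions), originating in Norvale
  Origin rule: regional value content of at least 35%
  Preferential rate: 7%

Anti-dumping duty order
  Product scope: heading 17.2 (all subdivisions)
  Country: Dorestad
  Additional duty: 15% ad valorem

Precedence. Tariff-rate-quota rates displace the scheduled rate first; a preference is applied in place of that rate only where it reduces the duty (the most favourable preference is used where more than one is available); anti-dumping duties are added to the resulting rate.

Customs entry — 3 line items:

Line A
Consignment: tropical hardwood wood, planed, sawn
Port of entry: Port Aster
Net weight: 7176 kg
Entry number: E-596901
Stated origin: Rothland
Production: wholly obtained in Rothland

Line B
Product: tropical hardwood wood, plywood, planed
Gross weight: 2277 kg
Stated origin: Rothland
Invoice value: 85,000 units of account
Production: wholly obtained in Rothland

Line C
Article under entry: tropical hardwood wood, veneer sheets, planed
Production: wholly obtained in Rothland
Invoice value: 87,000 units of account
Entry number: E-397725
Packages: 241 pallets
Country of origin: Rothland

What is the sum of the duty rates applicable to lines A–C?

Line A: tropical hardwood → 17.2; sawn → 17.2.1; planed → 17.2.1.2. Scheduled 29%. Rothland agreement on 17.2.1: wholly obtained → 18% available; preferential 18%. → 18%.
Line B: tropical hardwood → 17.2; plywood → 17.2.3; planed → 17.2.3.3. Scheduled 13%. Rothland agreement on 17.2.1: 17.2.3.3 not covered. → 13%.
Line C: tropical hardwood → 17.2; veneer sheets → 17.2.4; planed → 17.2.4.2. Scheduled 37%. Rothland agreement on 17.2.1: 17.2.4.2 not covered. → 37%.
Sum: 18% + 13% + 37% = 68%.

68%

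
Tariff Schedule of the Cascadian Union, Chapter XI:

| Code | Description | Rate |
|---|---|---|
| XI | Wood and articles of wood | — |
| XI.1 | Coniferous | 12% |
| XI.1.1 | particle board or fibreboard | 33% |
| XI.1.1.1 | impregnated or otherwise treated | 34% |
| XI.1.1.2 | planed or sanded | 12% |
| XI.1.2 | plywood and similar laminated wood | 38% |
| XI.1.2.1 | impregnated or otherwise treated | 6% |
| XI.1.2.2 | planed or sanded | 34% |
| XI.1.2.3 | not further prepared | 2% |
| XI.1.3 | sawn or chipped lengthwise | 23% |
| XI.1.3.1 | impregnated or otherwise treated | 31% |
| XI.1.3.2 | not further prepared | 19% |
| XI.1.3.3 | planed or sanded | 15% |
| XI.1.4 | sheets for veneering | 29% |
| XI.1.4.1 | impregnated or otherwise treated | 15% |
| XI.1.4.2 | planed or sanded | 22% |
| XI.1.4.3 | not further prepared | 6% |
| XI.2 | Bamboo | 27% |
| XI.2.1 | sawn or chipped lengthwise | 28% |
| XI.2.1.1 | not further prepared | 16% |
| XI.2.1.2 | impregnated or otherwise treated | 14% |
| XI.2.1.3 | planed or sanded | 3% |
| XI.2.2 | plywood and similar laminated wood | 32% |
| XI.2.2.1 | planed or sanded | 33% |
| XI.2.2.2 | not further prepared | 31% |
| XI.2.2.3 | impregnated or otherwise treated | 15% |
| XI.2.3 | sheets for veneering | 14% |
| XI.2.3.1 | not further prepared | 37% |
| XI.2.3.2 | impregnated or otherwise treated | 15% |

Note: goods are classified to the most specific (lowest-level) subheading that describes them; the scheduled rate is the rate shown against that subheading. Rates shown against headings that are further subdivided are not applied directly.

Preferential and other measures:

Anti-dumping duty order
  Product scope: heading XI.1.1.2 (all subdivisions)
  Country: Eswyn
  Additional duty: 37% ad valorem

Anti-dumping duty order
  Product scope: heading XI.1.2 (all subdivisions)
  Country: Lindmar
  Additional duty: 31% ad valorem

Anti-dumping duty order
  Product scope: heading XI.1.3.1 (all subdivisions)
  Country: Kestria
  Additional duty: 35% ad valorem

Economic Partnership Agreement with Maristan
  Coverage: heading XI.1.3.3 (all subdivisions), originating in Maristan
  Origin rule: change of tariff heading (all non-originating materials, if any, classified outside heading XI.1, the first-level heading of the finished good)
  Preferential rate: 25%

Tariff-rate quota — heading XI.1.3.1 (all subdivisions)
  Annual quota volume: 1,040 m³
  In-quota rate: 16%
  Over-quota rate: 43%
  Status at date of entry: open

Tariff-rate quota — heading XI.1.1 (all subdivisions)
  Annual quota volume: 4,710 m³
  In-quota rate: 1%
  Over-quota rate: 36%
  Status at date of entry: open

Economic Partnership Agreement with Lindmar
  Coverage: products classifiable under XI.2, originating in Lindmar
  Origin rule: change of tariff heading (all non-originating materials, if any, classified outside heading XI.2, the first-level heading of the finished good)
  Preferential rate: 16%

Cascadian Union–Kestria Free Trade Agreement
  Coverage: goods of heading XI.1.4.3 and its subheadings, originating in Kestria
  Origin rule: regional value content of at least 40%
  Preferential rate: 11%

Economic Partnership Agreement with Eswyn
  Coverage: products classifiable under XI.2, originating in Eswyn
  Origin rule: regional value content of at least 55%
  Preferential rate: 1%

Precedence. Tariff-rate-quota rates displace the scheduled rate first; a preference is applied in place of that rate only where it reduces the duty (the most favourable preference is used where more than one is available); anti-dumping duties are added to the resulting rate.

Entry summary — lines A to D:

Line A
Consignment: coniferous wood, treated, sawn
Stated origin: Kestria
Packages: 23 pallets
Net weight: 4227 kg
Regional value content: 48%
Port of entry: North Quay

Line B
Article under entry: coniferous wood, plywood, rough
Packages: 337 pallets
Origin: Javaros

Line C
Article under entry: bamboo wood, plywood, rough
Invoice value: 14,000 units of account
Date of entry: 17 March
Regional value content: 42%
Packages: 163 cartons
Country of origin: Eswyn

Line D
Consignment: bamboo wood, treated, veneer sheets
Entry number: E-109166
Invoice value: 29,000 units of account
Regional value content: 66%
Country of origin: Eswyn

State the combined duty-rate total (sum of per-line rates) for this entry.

85%

Line A: coniferous → XI.1; sawn → XI.1.3; treated → XI.1.3.1. Scheduled 31%. quota on XI.1.3.1 open → in-quota 16%; Kestria agreement on XI.1.4.3: XI.1.3.1 not covered; anti-dumping (Kestria, XI.1.3.1): +35%; total 16% + 35% = 51%. → 51%.
Line B: coniferous → XI.1; plywood → XI.1.2; rough → XI.1.2.3. Scheduled 2%. No special measure applies. → 2%.
Line C: bamboo → XI.2; plywood → XI.2.2; rough → XI.2.2.2. Scheduled 31%. Eswyn agreement on XI.2: RVC < 55%. → 31%.
Line D: bamboo → XI.2; veneer sheets → XI.2.3; treated → XI.2.3.2. Scheduled 15%. Eswyn agreement on XI.2: RVC ≥ 55% → 1% available; preferential 1%. → 1%.
Sum: 51% + 2% + 31% + 1% = 85%.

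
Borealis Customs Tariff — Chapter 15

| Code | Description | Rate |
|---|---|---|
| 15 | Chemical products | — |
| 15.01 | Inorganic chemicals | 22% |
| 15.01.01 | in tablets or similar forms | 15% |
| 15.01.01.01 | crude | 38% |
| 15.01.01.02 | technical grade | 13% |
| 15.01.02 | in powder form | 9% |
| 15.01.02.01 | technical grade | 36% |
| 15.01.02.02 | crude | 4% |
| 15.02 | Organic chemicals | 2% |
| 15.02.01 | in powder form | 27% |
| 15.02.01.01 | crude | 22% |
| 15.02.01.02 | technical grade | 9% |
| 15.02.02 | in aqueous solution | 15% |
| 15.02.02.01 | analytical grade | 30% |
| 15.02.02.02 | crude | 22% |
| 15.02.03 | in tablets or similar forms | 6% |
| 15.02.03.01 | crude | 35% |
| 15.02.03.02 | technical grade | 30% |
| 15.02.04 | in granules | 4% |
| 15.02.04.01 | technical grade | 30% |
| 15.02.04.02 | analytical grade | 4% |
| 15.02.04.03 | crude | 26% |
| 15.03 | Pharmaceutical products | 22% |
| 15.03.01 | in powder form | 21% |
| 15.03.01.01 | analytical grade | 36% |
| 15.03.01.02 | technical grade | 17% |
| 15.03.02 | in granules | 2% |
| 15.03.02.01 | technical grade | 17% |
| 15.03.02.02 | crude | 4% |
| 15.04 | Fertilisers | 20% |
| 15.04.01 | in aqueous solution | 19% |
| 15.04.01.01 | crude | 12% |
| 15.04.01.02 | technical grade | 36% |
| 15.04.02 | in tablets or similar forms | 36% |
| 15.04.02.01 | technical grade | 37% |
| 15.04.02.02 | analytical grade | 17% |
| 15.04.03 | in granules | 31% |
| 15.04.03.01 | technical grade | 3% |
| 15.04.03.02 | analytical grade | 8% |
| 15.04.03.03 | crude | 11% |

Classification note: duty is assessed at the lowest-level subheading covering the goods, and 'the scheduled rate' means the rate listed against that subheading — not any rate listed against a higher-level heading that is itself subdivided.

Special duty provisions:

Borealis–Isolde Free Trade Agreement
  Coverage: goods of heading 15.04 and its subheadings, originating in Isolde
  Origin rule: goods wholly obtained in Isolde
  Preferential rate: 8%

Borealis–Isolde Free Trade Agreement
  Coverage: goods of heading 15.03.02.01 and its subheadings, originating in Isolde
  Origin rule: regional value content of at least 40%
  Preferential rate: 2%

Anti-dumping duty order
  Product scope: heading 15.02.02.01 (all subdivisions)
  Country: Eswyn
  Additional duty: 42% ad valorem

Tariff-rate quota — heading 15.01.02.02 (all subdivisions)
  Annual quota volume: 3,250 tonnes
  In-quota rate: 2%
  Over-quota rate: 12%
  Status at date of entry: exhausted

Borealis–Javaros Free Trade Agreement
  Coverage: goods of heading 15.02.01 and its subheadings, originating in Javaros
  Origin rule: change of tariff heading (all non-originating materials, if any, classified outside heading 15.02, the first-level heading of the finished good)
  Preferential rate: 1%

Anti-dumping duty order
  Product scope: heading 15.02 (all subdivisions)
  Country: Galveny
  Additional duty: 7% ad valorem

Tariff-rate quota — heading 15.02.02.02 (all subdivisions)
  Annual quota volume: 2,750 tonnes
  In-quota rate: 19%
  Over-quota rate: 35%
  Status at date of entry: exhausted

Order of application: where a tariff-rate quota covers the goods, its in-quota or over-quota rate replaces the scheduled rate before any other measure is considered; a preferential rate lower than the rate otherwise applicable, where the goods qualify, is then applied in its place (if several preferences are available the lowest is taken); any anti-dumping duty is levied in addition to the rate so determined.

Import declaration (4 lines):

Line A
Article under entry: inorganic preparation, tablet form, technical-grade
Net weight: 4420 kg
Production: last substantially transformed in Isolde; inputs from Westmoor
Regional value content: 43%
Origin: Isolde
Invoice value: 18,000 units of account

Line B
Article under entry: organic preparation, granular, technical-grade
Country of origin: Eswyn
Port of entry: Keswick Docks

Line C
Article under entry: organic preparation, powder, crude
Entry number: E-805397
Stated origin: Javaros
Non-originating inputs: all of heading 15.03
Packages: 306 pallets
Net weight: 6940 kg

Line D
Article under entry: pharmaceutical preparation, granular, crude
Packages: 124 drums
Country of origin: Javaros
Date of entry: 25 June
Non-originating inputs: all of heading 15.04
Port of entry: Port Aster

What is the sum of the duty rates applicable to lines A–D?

Line A: inorganic → 15.01; tablet form → 15.01.01; technical-grade → 15.01.01.02. Scheduled 13%. Isolde agreement on 15.04: 15.01.01.02 not covered; Isolde agreement on 15.03.02.01: 15.01.01.02 not covered. → 13%.
Line B: organic → 15.02; granular → 15.02.04; technical-grade → 15.02.04.01. Scheduled 30%. No special measure applies. → 30%.
Line C: organic → 15.02; powder → 15.02.01; crude → 15.02.01.01. Scheduled 22%. Javaros agreement on 15.02.01: CTH met → 1% available; preferential 1%. → 1%.
Line D: pharmaceutical → 15.03; granular → 15.03.02; crude → 15.03.02.02. Scheduled 4%. Javaros agreement on 15.02.01: 15.03.02.02 not covered. → 4%.
Sum: 13% + 30% + 1% + 4% = 48%.

48%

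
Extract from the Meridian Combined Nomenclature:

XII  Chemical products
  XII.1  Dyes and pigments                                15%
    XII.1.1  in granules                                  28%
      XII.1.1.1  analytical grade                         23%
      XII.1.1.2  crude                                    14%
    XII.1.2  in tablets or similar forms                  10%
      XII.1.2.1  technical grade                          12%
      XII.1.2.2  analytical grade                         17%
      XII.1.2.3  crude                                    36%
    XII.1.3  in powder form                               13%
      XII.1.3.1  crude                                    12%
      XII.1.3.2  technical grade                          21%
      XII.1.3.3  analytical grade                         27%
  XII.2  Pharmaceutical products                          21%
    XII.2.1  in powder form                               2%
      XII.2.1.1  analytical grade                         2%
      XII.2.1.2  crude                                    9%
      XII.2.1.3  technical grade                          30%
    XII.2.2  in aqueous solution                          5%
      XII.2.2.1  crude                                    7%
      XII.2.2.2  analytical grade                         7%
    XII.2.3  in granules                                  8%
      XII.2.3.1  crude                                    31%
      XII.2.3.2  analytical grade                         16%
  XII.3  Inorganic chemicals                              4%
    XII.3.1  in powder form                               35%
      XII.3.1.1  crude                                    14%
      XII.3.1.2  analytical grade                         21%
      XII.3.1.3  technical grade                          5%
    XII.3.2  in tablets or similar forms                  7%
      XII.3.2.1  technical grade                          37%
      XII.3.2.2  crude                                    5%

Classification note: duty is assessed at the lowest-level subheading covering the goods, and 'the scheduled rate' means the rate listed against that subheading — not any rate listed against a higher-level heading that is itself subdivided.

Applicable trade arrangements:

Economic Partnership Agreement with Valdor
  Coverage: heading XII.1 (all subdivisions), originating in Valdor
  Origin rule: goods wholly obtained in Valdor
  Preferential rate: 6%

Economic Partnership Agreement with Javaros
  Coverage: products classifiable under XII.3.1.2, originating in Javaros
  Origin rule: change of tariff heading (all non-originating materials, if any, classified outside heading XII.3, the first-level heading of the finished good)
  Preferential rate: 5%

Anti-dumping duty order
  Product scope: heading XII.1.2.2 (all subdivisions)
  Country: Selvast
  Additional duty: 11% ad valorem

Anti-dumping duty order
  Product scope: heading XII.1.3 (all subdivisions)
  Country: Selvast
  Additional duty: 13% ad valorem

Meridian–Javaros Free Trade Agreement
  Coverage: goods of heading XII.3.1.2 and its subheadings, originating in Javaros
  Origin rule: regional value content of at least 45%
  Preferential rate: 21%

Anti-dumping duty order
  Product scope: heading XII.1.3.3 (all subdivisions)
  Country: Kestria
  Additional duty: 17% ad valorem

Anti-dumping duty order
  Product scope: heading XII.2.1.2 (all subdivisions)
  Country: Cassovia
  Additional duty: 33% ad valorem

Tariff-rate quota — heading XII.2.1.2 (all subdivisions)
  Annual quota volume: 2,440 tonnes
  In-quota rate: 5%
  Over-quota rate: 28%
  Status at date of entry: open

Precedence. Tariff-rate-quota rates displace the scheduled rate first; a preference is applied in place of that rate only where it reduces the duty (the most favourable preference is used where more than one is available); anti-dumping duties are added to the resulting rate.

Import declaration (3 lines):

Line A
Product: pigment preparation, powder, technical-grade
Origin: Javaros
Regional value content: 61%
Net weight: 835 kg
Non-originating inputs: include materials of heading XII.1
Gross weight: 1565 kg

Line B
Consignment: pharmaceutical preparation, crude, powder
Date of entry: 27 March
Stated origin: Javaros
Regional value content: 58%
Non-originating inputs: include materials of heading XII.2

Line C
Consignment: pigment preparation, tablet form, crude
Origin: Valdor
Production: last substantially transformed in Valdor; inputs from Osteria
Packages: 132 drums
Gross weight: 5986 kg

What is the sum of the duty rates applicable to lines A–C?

Line A: pigment → XII.1; powder → XII.1.3; technical-grade → XII.1.3.2. Scheduled 21%. Javaros agreement on XII.3.1.2: XII.1.3.2 not covered; Javaros agreement on XII.3.1.2: XII.1.3.2 not covered. → 21%.
Line B: pharmaceutical → XII.2; powder → XII.2.1; crude → XII.2.1.2. Scheduled 9%. quota on XII.2.1.2 open → in-quota 5%; Javaros agreement on XII.3.1.2: XII.2.1.2 not covered; Javaros agreement on XII.3.1.2: XII.2.1.2 not covered. → 5%.
Line C: pigment → XII.1; tablet form → XII.1.2; crude → XII.1.2.3. Scheduled 36%. Valdor agreement on XII.1: not wholly obtained. → 36%.
Sum: 21% + 5% + 36% = 62%.

62%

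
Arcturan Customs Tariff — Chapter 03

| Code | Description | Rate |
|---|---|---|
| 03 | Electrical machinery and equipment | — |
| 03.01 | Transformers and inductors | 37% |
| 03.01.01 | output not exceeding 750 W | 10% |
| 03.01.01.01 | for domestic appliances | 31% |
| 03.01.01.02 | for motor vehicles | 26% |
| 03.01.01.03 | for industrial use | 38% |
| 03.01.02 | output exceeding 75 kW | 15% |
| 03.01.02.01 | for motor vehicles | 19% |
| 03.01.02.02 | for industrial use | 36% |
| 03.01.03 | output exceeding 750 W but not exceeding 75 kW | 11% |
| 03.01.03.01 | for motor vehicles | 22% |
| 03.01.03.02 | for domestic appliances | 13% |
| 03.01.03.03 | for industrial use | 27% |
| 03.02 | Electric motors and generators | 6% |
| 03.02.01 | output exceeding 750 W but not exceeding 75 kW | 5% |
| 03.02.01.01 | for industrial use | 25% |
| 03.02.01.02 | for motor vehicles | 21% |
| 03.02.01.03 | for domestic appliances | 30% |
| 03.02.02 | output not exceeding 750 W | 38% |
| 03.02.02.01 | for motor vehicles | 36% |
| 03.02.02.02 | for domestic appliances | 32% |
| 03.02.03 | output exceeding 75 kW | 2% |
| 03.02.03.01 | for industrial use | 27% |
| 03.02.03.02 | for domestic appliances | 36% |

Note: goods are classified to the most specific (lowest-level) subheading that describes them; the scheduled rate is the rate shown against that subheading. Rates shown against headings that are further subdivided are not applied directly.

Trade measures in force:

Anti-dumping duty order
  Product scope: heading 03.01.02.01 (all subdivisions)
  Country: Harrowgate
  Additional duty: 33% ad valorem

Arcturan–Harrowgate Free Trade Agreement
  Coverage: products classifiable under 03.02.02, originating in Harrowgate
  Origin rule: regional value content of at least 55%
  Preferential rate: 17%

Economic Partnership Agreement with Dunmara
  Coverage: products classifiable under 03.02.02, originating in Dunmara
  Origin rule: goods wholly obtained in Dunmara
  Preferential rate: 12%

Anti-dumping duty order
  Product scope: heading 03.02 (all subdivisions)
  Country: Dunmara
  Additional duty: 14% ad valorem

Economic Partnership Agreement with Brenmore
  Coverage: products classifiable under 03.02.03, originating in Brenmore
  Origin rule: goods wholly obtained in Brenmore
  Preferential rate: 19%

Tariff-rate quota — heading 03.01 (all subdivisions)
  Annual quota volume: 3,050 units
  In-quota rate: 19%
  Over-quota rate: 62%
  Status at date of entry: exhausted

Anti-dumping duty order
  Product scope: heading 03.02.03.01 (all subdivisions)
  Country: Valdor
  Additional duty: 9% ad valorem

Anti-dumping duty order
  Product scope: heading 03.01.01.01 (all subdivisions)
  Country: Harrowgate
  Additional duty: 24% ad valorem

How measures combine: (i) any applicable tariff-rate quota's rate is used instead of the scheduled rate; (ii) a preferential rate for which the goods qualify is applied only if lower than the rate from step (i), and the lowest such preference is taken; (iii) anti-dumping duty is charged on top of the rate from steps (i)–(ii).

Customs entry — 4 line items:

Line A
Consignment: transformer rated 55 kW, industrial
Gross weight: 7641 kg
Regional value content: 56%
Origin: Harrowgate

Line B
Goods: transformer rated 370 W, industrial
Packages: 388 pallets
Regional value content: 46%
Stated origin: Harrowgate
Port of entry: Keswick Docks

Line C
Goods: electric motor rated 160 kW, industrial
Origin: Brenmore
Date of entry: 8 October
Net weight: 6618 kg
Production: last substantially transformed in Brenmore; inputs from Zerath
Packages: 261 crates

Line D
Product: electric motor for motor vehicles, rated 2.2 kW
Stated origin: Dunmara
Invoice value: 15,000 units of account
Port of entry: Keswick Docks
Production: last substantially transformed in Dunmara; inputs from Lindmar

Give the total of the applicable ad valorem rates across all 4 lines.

Line A: transformer → 03.01; rated 55 kW → 03.01.03; industrial → 03.01.03.03. Scheduled 27%. quota on 03.01 exhausted → over-quota 62%; Harrowgate agreement on 03.02.02: 03.01.03.03 not covered. → 62%.
Line B: transformer → 03.01; rated 370 W → 03.01.01; industrial → 03.01.01.03. Scheduled 38%. quota on 03.01 exhausted → over-quota 62%; Harrowgate agreement on 03.02.02: 03.01.01.03 not covered. → 62%.
Line C: electric motor → 03.02; rated 160 kW → 03.02.03; industrial → 03.02.03.01. Scheduled 27%. Brenmore agreement on 03.02.03: not wholly obtained. → 27%.
Line D: electric motor → 03.02; rated 2.2 kW → 03.02.01; for motor vehicles → 03.02.01.02. Scheduled 21%. Dunmara agreement on 03.02.02: 03.02.01.02 not covered; anti-dumping (Dunmara, 03.02): +14%; total 21% + 14% = 35%. → 35%.
Sum: 62% + 62% + 27% + 35% = 186%.

186%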